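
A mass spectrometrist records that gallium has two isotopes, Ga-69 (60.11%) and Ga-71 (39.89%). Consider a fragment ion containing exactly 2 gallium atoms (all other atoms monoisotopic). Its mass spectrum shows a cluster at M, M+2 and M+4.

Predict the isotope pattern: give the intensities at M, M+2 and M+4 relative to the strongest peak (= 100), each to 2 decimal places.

75.34 : 100.00 : 33.18

Each Ga atom is independently Ga-69 (p = 0.6011) or Ga-71 (q = 0.3989); the cluster is the binomial expansion (p + q)^2.
P(M) = 0.6011^2 = 0.361321
P(M+2) = 2 × 0.6011^1 × 0.3989^1 = 0.479558
P(M+4) = 0.3989^2 = 0.159121
The M+2 peak is largest (0.479558); scaling to 100 gives 75.34 : 100.00 : 33.18.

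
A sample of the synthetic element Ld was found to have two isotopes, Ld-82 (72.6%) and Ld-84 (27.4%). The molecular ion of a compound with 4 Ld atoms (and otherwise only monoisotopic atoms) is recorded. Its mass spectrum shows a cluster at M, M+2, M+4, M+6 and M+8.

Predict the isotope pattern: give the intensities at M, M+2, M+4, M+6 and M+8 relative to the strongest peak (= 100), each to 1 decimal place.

Each Ld atom is independently Ld-82 (p = 0.726) or Ld-84 (q = 0.274); the cluster is the binomial expansion (p + q)^4.
P(M) = 0.726^4 = 0.277809
P(M+2) = 4 × 0.726^3 × 0.274^1 = 0.419392
P(M+4) = 6 × 0.726^2 × 0.274^2 = 0.237425
P(M+6) = 4 × 0.726^1 × 0.274^3 = 0.059738
P(M+8) = 0.274^4 = 0.005636
The M+2 peak is largest (0.419392); scaling to 100 gives 66.2 : 100.0 : 56.6 : 14.2 : 1.3.

66.2 : 100.0 : 56.6 : 14.2 : 1.3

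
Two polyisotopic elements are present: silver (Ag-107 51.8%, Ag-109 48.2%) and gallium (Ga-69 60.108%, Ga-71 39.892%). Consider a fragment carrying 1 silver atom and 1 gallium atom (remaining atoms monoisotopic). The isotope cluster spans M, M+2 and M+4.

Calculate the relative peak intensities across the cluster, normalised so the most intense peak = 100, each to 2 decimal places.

62.73 : 100.00 : 38.74

Silver pattern (n=1): 0.5180 : 0.4820
Gallium pattern (n=1): 0.60108 : 0.39892
Convolve the two distributions (both contribute in 2-u steps):
  M: 0.5180×0.60108 = 0.311359
  M+2: 0.5180×0.39892 + 0.4820×0.60108 = 0.496361
  M+4: 0.4820×0.39892 = 0.192279
Scale to base peak (0.496361) = 100: 62.73 : 100.00 : 38.74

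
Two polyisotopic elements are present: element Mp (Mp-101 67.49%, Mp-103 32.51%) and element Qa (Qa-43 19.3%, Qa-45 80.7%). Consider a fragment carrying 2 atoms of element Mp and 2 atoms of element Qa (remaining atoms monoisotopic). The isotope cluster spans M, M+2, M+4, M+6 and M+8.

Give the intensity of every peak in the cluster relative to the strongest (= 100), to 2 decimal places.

Element Mp pattern (n=2): 0.45549001 : 0.43881998 : 0.10569001
Element Qa pattern (n=2): 0.037249 : 0.311502 : 0.651249
Convolve the two distributions (both contribute in 2-u steps):
  M: 0.45549001×0.037249 = 0.016967
  M+2: 0.45549001×0.311502 + 0.43881998×0.037249 = 0.158232
  M+4: 0.45549001×0.651249 + 0.43881998×0.311502 + 0.10569001×0.037249 = 0.437268
  M+6: 0.43881998×0.651249 + 0.10569001×0.311502 = 0.318704
  M+8: 0.10569001×0.651249 = 0.068831
Scale to base peak (0.437268) = 100: 3.88 : 36.19 : 100.00 : 72.89 : 15.74

3.88 : 36.19 : 100.00 : 72.89 : 15.74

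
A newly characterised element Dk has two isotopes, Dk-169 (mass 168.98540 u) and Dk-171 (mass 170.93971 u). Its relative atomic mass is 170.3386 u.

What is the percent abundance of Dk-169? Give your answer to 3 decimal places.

30.758%

Writing the weighted mean with unknown fraction x of Dk-169:
168.98540·x + 170.93971·(1 − x) = 170.3386
(168.98540 − 170.93971)·x = 170.3386 − 170.93971
x = -0.60111 / -1.95431 = 0.30758 → 30.758% Dk-169, 69.242% Dk-171.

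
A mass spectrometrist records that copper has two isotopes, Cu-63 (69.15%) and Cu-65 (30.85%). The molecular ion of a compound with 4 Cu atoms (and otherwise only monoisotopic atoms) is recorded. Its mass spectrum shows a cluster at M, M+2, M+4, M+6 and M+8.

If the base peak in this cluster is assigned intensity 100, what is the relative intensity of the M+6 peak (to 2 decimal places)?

19.90

Binomial terms of (0.6915 + 0.3085)^4: M 0.2286, M+2 0.4080, M+4 0.2731, M+6 0.0812, M+8 0.0091 → M+2 is the base peak.
P(M+2) = C(4,1) × 0.6915^3 × 0.3085^1 = 4 × 0.33065611 × 0.3085 = 0.408030 (base)
P(M+6) = C(4,3) × 0.6915^1 × 0.3085^3 = 4 × 0.6915 × 0.02936064 = 0.081212
Relative intensity = 0.081212 / 0.408030 × 100 = 19.90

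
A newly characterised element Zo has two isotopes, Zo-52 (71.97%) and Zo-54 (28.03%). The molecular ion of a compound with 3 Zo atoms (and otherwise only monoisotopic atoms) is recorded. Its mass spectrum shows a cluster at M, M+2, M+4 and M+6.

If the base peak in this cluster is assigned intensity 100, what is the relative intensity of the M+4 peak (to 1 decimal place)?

38.9

Term probabilities: M 0.3728, M+2 0.4356, M+4 0.1696, M+6 0.0220. Base peak = M+2.
P(M+2) = C(3,1) × 0.7197^2 × 0.2803^1 = 3 × 0.51796809 × 0.2803 = 0.435559 (base)
P(M+4) = C(3,2) × 0.7197^1 × 0.2803^2 = 3 × 0.7197 × 0.07856809 = 0.169636
Relative intensity = 0.169636 / 0.435559 × 100 = 38.9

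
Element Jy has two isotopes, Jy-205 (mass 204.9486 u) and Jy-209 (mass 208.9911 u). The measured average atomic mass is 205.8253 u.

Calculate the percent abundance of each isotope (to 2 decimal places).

Jy-205: 78.31%, Jy-209: 21.69%

Let x be the fractional abundance of Jy-205; then Jy-209 has abundance 1 − x.
204.9486·x + 208.9911·(1 − x) = 205.8253
(204.9486 − 208.9911)·x = 205.8253 − 208.9911
x = -3.1658 / -4.0425 = 0.78313 → 78.31% Jy-205, 21.69% Jy-209.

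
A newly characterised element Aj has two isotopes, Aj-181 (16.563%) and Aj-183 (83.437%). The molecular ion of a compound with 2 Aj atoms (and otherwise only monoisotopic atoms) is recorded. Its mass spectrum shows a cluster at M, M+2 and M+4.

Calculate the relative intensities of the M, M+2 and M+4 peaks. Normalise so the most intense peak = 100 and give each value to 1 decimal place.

Expanding (0.16563 + 0.83437)^2:
P(M) = 0.16563^2 = 0.027433
P(M+2) = 2 × 0.16563^1 × 0.83437^1 = 0.276393
P(M+4) = 0.83437^2 = 0.696173
The M+4 peak is largest (0.696173); scaling to 100 gives 3.9 : 39.7 : 100.0.

3.9 : 39.7 : 100.0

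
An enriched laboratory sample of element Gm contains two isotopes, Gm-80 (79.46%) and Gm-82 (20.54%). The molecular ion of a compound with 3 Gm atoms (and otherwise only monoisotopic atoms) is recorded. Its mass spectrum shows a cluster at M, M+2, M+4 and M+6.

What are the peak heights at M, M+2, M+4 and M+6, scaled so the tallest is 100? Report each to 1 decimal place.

100.0 : 77.5 : 20.0 : 1.7

Expanding (0.7946 + 0.2054)^3:
P(M) = 0.7946^3 = 0.501702
P(M+2) = 3 × 0.7946^2 × 0.2054^1 = 0.389062
P(M+4) = 3 × 0.7946^1 × 0.2054^2 = 0.100571
P(M+6) = 0.2054^3 = 0.008666
The M peak is largest (0.501702); scaling to 100 gives 100.0 : 77.5 : 20.0 : 1.7.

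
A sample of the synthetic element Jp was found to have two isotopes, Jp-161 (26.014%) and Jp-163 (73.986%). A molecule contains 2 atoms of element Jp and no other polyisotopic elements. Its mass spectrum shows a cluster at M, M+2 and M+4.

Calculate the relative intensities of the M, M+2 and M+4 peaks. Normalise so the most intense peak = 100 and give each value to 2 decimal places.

12.36 : 70.32 : 100.00

The 2 Jp atoms are independent, so intensities follow the terms of (0.26014 + 0.73986)^2.
P(M) = 0.26014^2 = 0.067673
P(M+2) = 2 × 0.26014^1 × 0.73986^1 = 0.384934
P(M+4) = 0.73986^2 = 0.547393
The M+4 peak is largest (0.547393); scaling to 100 gives 12.36 : 70.32 : 100.00.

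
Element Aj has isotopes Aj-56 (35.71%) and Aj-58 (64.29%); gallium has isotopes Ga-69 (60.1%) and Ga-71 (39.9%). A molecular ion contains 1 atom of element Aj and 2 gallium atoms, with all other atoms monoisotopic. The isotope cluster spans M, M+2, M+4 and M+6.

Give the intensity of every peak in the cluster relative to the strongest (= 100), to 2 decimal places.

31.97 : 100.00 : 90.51 : 25.37

Element Aj pattern (n=1): 0.3571 : 0.6429
Gallium pattern (n=2): 0.361201 : 0.479598 : 0.159201
Convolve the two distributions (both contribute in 2-u steps):
  M: 0.3571×0.361201 = 0.128985
  M+2: 0.3571×0.479598 + 0.6429×0.361201 = 0.403481
  M+4: 0.3571×0.159201 + 0.6429×0.479598 = 0.365184
  M+6: 0.6429×0.159201 = 0.102350
Scale to base peak (0.403481) = 100: 31.97 : 100.00 : 90.51 : 25.37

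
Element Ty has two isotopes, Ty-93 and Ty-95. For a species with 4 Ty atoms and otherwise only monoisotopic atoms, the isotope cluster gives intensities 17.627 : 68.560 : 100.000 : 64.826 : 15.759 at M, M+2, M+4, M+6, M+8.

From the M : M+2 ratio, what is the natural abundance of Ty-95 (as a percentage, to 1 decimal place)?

49.3%

Let p = fractional abundance of Ty-93. I(M+2)/I(M) = [C(4,1)·p^3·(1−p)] / p^4 = 4·(1−p)/p = 68.560/17.627 = 3.8895
(1−p)/p = 3.8895/4 = 0.9724  ⇒  p = 1/(1 + 0.9724) = 0.5070
Ty-93: 50.7%, Ty-95: 49.3%.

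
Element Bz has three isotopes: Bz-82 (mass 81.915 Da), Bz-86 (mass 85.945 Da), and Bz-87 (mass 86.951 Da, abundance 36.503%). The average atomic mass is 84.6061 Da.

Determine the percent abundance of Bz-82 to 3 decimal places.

Let x and y be the fractions of Bz-82 and Bz-86. Then x + y = 1 − 0.36503 = 0.63497 and 81.915x + 85.945y = 84.6061 − 0.36503×86.951 = 52.86637647.
Substituting: 81.915x + 85.945(0.63497 − x) = 52.86637647
(81.915 − 85.945)x = -1.70612018  ⇒  x = 0.42335, y = 0.21162
Bz-82: 42.335%, Bz-86: 21.162%.

42.335%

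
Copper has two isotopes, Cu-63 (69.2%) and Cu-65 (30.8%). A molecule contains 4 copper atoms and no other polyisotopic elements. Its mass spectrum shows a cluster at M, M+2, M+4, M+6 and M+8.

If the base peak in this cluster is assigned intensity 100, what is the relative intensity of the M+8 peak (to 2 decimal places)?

Binomial terms of (0.692 + 0.308)^4: M 0.2293, M+2 0.4083, M+4 0.2726, M+6 0.0809, M+8 0.0090 → M+2 is the base peak.
P(M+2) = C(4,1) × 0.692^3 × 0.308^1 = 4 × 0.33137389 × 0.3080 = 0.408253 (base)
P(M+8) = C(4,4) × 0.692^0 × 0.308^4 = 1 × 1.0000 × 0.00899918 = 0.008999
Relative intensity = 0.008999 / 0.408253 × 100 = 2.20

2.20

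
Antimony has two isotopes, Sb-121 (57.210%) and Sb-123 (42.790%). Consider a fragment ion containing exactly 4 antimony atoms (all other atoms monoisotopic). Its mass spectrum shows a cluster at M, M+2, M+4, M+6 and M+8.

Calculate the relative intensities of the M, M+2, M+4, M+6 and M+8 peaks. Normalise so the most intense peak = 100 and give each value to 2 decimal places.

Each Sb atom is independently Sb-121 (p = 0.57210) or Sb-123 (q = 0.42790); the cluster is the binomial expansion (p + q)^4.
P(M) = 0.57210^4 = 0.107124
P(M+2) = 4 × 0.57210^3 × 0.42790^1 = 0.320493
P(M+4) = 6 × 0.57210^2 × 0.42790^2 = 0.359567
P(M+6) = 4 × 0.57210^1 × 0.42790^3 = 0.179291
P(M+8) = 0.42790^4 = 0.033525
The M+4 peak is largest (0.359567); scaling to 100 gives 29.79 : 89.13 : 100.00 : 49.86 : 9.32.

29.79 : 89.13 : 100.00 : 49.86 : 9.32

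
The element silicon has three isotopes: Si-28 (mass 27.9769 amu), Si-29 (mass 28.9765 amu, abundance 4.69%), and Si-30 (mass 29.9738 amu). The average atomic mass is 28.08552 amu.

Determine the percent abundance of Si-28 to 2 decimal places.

The remaining 95.31% is split between Si-28 (fraction x) and Si-30 (fraction 0.9531 − x).
Substituting: 27.9769x + 29.9738(0.9531 − x) = 26.72652215
(27.9769 − 29.9738)x = -1.84150663  ⇒  x = 0.92218, y = 0.03092
Si-28: 92.22%, Si-30: 3.09%.

92.22%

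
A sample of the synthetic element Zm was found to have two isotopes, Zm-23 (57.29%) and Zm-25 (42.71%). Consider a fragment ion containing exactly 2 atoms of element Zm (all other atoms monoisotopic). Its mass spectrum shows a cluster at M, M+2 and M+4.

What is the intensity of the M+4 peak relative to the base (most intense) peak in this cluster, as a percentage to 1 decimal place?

Term probabilities: M 0.3282, M+2 0.4894, M+4 0.1824. Base peak = M+2.
P(M+2) = C(2,1) × 0.5729^1 × 0.4271^1 = 2 × 0.5729 × 0.4271 = 0.489371 (base)
P(M+4) = C(2,2) × 0.5729^0 × 0.4271^2 = 1 × 1.0000 × 0.18241441 = 0.182414
Relative intensity = 0.182414 / 0.489371 × 100 = 37.3

37.3%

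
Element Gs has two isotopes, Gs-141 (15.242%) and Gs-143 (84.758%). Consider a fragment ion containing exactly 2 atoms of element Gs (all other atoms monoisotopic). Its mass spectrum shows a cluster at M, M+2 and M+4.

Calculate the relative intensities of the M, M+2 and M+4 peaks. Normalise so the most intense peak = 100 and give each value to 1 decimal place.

Each Gs atom is independently Gs-141 (p = 0.15242) or Gs-143 (q = 0.84758); the cluster is the binomial expansion (p + q)^2.
P(M) = 0.15242^2 = 0.023232
P(M+2) = 2 × 0.15242^1 × 0.84758^1 = 0.258376
P(M+4) = 0.84758^2 = 0.718392
The M+4 peak is largest (0.718392); scaling to 100 gives 3.2 : 36.0 : 100.0.

3.2 : 36.0 : 100.0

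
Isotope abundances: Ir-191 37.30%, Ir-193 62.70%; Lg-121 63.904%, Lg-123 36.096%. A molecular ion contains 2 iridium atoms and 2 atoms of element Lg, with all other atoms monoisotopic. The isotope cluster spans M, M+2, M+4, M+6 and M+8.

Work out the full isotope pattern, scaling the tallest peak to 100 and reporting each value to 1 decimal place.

14.4 : 64.7 : 100.0 : 61.4 : 13.0

Iridium pattern (n=2): 0.139129 : 0.467742 : 0.393129
Element Lg pattern (n=2): 0.40837212 : 0.46133576 : 0.13029212
Convolve the two distributions (both contribute in 2-u steps):
  M: 0.139129×0.40837212 = 0.056816
  M+2: 0.139129×0.46133576 + 0.467742×0.40837212 = 0.255198
  M+4: 0.139129×0.13029212 + 0.467742×0.46133576 + 0.393129×0.40837212 = 0.394456
  M+6: 0.467742×0.13029212 + 0.393129×0.46133576 = 0.242308
  M+8: 0.393129×0.13029212 = 0.051222
Scale to base peak (0.394456) = 100: 14.4 : 64.7 : 100.0 : 61.4 : 13.0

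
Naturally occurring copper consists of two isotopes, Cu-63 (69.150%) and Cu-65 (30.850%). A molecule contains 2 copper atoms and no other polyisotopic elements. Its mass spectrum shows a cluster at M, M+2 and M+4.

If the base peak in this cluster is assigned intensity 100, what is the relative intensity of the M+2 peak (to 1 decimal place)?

(0.69150 + 0.30850)^2 gives M 0.4782, M+2 0.4267, M+4 0.0952; the largest is M.
P(M) = C(2,0) × 0.69150^2 × 0.30850^0 = 1 × 0.47817225 × 1.0000 = 0.478172 (base)
P(M+2) = C(2,1) × 0.69150^1 × 0.30850^1 = 2 × 0.6915 × 0.3085 = 0.426656
Relative intensity = 0.426656 / 0.478172 × 100 = 89.2

89.2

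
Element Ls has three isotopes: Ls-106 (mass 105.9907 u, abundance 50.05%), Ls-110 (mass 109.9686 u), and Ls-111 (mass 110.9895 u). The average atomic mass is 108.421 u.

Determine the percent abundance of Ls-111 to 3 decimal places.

Let x and y be the fractions of Ls-110 and Ls-111. Then x + y = 1 − 0.5005 = 0.4995 and 109.9686x + 110.9895y = 108.421 − 0.5005×105.9907 = 55.37265465.
Substituting: 109.9686x + 110.9895(0.4995 − x) = 55.37265465
(109.9686 − 110.9895)x = -0.0666006  ⇒  x = 0.06524, y = 0.43426
Ls-110: 6.524%, Ls-111: 43.426%.

43.426%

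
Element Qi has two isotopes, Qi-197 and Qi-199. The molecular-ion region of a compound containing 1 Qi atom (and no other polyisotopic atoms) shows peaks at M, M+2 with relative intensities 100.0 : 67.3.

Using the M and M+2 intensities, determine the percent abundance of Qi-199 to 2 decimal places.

40.23%

Let p = fractional abundance of Qi-197. I(M+2)/I(M) = [C(1,1)·p^0·(1−p)] / p^1 = 1·(1−p)/p = 67.3/100.0 = 0.6730
(1−p)/p = 0.6730/1 = 0.6730  ⇒  p = 1/(1 + 0.6730) = 0.5977
Qi-197: 59.77%, Qi-199: 40.23%.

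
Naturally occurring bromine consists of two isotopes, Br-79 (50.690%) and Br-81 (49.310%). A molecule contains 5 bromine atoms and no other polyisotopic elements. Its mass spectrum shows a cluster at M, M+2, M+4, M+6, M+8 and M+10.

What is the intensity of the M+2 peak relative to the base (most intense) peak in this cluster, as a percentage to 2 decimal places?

Term probabilities: M 0.0335, M+2 0.1628, M+4 0.3167, M+6 0.3081, M+8 0.1498, M+10 0.0292. Base peak = M+4.
P(M+4) = C(5,2) × 0.50690^3 × 0.49310^2 = 10 × 0.13024674 × 0.24314761 = 0.316692 (base)
P(M+2) = C(5,1) × 0.50690^4 × 0.49310^1 = 5 × 0.06602207 × 0.4931 = 0.162777
Relative intensity = 0.162777 / 0.316692 × 100 = 51.40

51.40%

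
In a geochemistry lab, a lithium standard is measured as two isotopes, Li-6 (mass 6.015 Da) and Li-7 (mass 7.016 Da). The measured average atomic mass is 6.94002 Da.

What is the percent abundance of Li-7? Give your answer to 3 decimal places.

Writing the weighted mean with unknown fraction x of Li-6:
6.015·x + 7.016·(1 − x) = 6.94002
(6.015 − 7.016)·x = 6.94002 − 7.016
x = -0.07598 / -1.001 = 0.07590 → 7.590% Li-6, 92.410% Li-7.

92.410%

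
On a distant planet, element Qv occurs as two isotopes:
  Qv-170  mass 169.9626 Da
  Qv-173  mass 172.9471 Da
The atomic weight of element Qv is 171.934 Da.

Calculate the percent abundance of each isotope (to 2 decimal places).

Qv-170: 33.95%, Qv-173: 66.05%

Let x be the fractional abundance of Qv-170; then Qv-173 has abundance 1 − x.
169.9626·x + 172.9471·(1 − x) = 171.934
(169.9626 − 172.9471)·x = 171.934 − 172.9471
x = -1.0131 / -2.9845 = 0.33945 → 33.95% Qv-170, 66.05% Qv-173.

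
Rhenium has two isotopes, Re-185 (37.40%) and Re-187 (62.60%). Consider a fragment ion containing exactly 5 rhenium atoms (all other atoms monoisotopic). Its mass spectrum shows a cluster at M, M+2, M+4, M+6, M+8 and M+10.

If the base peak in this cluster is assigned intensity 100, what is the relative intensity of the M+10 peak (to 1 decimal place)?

Term probabilities: M 0.0073, M+2 0.0612, M+4 0.2050, M+6 0.3431, M+8 0.2872, M+10 0.0961. Base peak = M+6.
P(M+6) = C(5,3) × 0.3740^2 × 0.6260^3 = 10 × 0.139876 × 0.24531438 = 0.343136 (base)
P(M+10) = C(5,5) × 0.3740^0 × 0.6260^5 = 1 × 1.0000 × 0.09613282 = 0.096133
Relative intensity = 0.096133 / 0.343136 × 100 = 28.0

28.0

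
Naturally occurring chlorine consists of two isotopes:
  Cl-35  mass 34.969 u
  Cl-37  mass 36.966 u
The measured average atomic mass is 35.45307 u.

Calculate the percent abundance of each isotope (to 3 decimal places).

Cl-35: 75.760%, Cl-37: 24.240%

With x = fraction of Cl-35 (so Cl-37 is 1 − x):
34.969·x + 36.966·(1 − x) = 35.45307
(34.969 − 36.966)·x = 35.45307 − 36.966
x = -1.51293 / -1.997 = 0.75760 → 75.760% Cl-35, 24.240% Cl-37.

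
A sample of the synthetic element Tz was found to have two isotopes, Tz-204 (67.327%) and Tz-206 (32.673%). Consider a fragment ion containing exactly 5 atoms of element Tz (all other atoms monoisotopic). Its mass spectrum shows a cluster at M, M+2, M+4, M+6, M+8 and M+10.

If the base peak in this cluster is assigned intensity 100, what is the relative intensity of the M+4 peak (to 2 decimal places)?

97.06

Term probabilities: M 0.1383, M+2 0.3357, M+4 0.3258, M+6 0.1581, M+8 0.0384, M+10 0.0037. Base peak = M+2.
P(M+2) = C(5,1) × 0.67327^4 × 0.32673^1 = 5 × 0.20547408 × 0.32673 = 0.335673 (base)
P(M+4) = C(5,2) × 0.67327^3 × 0.32673^2 = 10 × 0.30518824 × 0.10675249 = 0.325796
Relative intensity = 0.325796 / 0.335673 × 100 = 97.06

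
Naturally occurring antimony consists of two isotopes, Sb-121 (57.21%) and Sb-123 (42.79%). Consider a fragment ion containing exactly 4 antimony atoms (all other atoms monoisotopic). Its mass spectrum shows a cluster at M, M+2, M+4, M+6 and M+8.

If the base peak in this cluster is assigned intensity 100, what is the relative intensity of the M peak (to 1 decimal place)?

29.8

(0.5721 + 0.4279)^4 gives M 0.1071, M+2 0.3205, M+4 0.3596, M+6 0.1793, M+8 0.0335; the largest is M+4.
P(M+4) = C(4,2) × 0.5721^2 × 0.4279^2 = 6 × 0.32729841 × 0.18309841 = 0.359567 (base)
P(M) = C(4,0) × 0.5721^4 × 0.4279^0 = 1 × 0.10712425 × 1.0000 = 0.107124
Relative intensity = 0.107124 / 0.359567 × 100 = 29.8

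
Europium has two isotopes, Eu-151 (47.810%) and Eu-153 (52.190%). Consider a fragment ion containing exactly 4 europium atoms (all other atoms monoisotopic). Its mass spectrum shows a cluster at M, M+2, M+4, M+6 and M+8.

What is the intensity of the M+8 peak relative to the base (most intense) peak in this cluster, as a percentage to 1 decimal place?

Binomial terms of (0.47810 + 0.52190)^4: M 0.0522, M+2 0.2281, M+4 0.3736, M+6 0.2719, M+8 0.0742 → M+4 is the base peak.
P(M+4) = C(4,2) × 0.47810^2 × 0.52190^2 = 6 × 0.22857961 × 0.27237961 = 0.373563 (base)
P(M+8) = C(4,4) × 0.47810^0 × 0.52190^4 = 1 × 1.0000 × 0.07419065 = 0.074191
Relative intensity = 0.074191 / 0.373563 × 100 = 19.9

19.9%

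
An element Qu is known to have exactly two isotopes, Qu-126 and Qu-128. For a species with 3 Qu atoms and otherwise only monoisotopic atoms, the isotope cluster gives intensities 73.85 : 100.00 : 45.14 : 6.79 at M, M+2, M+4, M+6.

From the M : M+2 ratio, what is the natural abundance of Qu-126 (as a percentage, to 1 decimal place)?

If p is the fraction of Qu that is Qu-126, then I(M+2)/I(M) = [C(3,1)·p^2·(1−p)] / p^3 = 3·(1−p)/p = 100.00/73.85 = 1.3541
(1−p)/p = 1.3541/3 = 0.4514  ⇒  p = 1/(1 + 0.4514) = 0.6890
Qu-126: 68.9%, Qu-128: 31.1%.

68.9%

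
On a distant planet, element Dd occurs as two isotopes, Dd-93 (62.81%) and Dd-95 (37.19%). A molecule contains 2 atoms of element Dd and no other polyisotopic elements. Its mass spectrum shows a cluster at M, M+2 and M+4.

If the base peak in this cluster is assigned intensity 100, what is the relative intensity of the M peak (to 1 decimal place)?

(0.6281 + 0.3719)^2 gives M 0.3945, M+2 0.4672, M+4 0.1383; the largest is M+2.
P(M+2) = C(2,1) × 0.6281^1 × 0.3719^1 = 2 × 0.6281 × 0.3719 = 0.467181 (base)
P(M) = C(2,0) × 0.6281^2 × 0.3719^0 = 1 × 0.39450961 × 1.0000 = 0.394510
Relative intensity = 0.394510 / 0.467181 × 100 = 84.4

84.4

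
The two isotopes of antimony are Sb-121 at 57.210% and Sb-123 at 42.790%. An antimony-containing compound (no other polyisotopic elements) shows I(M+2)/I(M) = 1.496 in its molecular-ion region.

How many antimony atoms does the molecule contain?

The M+2/M ratio from n Sb atoms is n · q/p = n · 0.42790/0.57210.
n = 1.496 × 0.57210/0.42790 = 2.00 ≈ 2

2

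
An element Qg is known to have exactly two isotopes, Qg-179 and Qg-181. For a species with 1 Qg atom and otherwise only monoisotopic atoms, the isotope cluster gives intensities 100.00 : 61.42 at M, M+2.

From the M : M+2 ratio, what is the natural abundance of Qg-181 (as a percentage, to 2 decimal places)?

38.05%

Write p for the Qg-179 fraction. I(M+2)/I(M) = [C(1,1)·p^0·(1−p)] / p^1 = 1·(1−p)/p = 61.42/100.00 = 0.6142
(1−p)/p = 0.6142/1 = 0.6142  ⇒  p = 1/(1 + 0.6142) = 0.6195
Qg-179: 61.95%, Qg-181: 38.05%.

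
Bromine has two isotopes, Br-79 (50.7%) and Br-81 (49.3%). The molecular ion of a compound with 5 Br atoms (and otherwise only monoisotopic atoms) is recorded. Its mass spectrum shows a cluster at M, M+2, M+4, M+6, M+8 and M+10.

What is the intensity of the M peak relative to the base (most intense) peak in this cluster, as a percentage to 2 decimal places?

Term probabilities: M 0.0335, M+2 0.1629, M+4 0.3168, M+6 0.3080, M+8 0.1497, M+10 0.0291. Base peak = M+4.
P(M+4) = C(5,2) × 0.507^3 × 0.493^2 = 10 × 0.13032384 × 0.243049 = 0.316751 (base)
P(M) = C(5,0) × 0.507^5 × 0.493^0 = 1 × 0.03349961 × 1.0000 = 0.033500
Relative intensity = 0.033500 / 0.316751 × 100 = 10.58

10.58%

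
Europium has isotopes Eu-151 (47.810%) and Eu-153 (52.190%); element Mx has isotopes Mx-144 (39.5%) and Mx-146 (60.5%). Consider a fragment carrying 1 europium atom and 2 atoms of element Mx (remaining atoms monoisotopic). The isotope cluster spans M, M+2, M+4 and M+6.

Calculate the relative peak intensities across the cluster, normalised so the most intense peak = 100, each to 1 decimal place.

17.6 : 73.0 : 100.0 : 45.0

Europium pattern (n=1): 0.4781 : 0.5219
Element Mx pattern (n=2): 0.156025 : 0.47795 : 0.366025
Convolve the two distributions (both contribute in 2-u steps):
  M: 0.4781×0.156025 = 0.074596
  M+2: 0.4781×0.47795 + 0.5219×0.156025 = 0.309937
  M+4: 0.4781×0.366025 + 0.5219×0.47795 = 0.424439
  M+6: 0.5219×0.366025 = 0.191028
Scale to base peak (0.424439) = 100: 17.6 : 73.0 : 100.0 : 45.0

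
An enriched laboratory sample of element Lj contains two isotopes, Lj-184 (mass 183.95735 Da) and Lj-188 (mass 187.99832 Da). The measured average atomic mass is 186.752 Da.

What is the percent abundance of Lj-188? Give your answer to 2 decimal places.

Writing the weighted mean with unknown fraction x of Lj-184:
183.95735·x + 187.99832·(1 − x) = 186.752
(183.95735 − 187.99832)·x = 186.752 − 187.99832
x = -1.24632 / -4.04097 = 0.30842 → 30.84% Lj-184, 69.16% Lj-188.

69.16%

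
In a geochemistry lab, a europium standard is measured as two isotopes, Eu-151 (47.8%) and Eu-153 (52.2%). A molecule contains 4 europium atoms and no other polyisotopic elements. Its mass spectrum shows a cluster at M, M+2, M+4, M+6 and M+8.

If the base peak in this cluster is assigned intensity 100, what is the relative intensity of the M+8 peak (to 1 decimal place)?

19.9

Term probabilities: M 0.0522, M+2 0.2280, M+4 0.3735, M+6 0.2720, M+8 0.0742. Base peak = M+4.
P(M+4) = C(4,2) × 0.478^2 × 0.522^2 = 6 × 0.228484 × 0.272484 = 0.373549 (base)
P(M+8) = C(4,4) × 0.478^0 × 0.522^4 = 1 × 1.0000 × 0.07424753 = 0.074248
Relative intensity = 0.074248 / 0.373549 × 100 = 19.9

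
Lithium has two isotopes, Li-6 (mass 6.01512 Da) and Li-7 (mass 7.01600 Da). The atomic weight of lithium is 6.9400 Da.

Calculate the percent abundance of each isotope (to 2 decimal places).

Li-6: 7.59%, Li-7: 92.41%

With x = fraction of Li-6 (so Li-7 is 1 − x):
6.01512·x + 7.01600·(1 − x) = 6.9400
(6.01512 − 7.01600)·x = 6.9400 − 7.01600
x = -0.07600 / -1.00088 = 0.07593 → 7.59% Li-6, 92.41% Li-7.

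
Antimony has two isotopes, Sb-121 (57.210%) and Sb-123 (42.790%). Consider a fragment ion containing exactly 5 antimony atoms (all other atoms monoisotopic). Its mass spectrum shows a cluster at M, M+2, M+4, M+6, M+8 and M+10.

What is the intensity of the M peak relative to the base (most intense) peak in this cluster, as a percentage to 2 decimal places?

17.88%

Term probabilities: M 0.0613, M+2 0.2292, M+4 0.3428, M+6 0.2564, M+8 0.0959, M+10 0.0143. Base peak = M+4.
P(M+4) = C(5,2) × 0.57210^3 × 0.42790^2 = 10 × 0.18724742 × 0.18309841 = 0.342847 (base)
P(M) = C(5,0) × 0.57210^5 × 0.42790^0 = 1 × 0.06128578 × 1.0000 = 0.061286
Relative intensity = 0.061286 / 0.342847 × 100 = 17.88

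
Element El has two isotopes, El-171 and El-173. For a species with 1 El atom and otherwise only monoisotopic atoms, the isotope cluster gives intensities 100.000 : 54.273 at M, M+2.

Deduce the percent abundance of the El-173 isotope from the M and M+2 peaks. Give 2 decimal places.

35.18%

Write p for the El-171 fraction. I(M+2)/I(M) = [C(1,1)·p^0·(1−p)] / p^1 = 1·(1−p)/p = 54.273/100.000 = 0.5427
(1−p)/p = 0.5427/1 = 0.5427  ⇒  p = 1/(1 + 0.5427) = 0.6482
El-171: 64.82%, El-173: 35.18%.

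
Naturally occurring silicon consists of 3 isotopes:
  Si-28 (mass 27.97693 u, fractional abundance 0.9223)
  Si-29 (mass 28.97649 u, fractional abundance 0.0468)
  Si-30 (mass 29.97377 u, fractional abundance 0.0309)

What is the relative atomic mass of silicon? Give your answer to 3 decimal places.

28.085 u

Average mass = Σ (abundance × isotope mass) = 0.9223 × 27.97693 + 0.0468 × 28.97649 + 0.0309 × 29.97377
= 25.803123 + 1.356100 + 0.926189 = 28.085412 u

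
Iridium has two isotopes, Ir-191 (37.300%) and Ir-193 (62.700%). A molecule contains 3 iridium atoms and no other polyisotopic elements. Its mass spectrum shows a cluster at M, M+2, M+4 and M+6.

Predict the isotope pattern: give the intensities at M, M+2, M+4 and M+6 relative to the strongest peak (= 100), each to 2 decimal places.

11.80 : 59.49 : 100.00 : 56.03

Each Ir atom is independently Ir-191 (p = 0.37300) or Ir-193 (q = 0.62700); the cluster is the binomial expansion (p + q)^3.
P(M) = 0.37300^3 = 0.051895
P(M+2) = 3 × 0.37300^2 × 0.62700^1 = 0.261702
P(M+4) = 3 × 0.37300^1 × 0.62700^2 = 0.439911
P(M+6) = 0.62700^3 = 0.246492
The M+4 peak is largest (0.439911); scaling to 100 gives 11.80 : 59.49 : 100.00 : 56.03.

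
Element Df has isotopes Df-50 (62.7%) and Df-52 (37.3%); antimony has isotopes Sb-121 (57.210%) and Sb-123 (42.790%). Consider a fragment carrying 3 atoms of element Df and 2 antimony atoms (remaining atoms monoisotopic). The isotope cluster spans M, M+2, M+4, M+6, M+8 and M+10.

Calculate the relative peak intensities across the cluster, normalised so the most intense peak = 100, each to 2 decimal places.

23.31 : 76.46 : 100.00 : 65.19 : 21.18 : 2.74

Element Df pattern (n=3): 0.24649188 : 0.43991135 : 0.26170165 : 0.05189512
Antimony pattern (n=2): 0.32729841 : 0.48960318 : 0.18309841
Convolve the two distributions (both contribute in 2-u steps):
  M: 0.24649188×0.32729841 = 0.080676
  M+2: 0.24649188×0.48960318 + 0.43991135×0.32729841 = 0.264665
  M+4: 0.24649188×0.18309841 + 0.43991135×0.48960318 + 0.26170165×0.32729841 = 0.346169
  M+6: 0.43991135×0.18309841 + 0.26170165×0.48960318 + 0.05189512×0.32729841 = 0.225662
  M+8: 0.26170165×0.18309841 + 0.05189512×0.48960318 = 0.073325
  M+10: 0.05189512×0.18309841 = 0.009502
Scale to base peak (0.346169) = 100: 23.31 : 76.46 : 100.00 : 65.19 : 21.18 : 2.74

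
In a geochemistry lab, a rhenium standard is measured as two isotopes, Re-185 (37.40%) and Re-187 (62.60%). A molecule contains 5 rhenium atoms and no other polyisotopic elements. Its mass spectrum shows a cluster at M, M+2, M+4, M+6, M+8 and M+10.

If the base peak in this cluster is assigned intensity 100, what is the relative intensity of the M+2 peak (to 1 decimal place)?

Binomial terms of (0.3740 + 0.6260)^5: M 0.0073, M+2 0.0612, M+4 0.2050, M+6 0.3431, M+8 0.2872, M+10 0.0961 → M+6 is the base peak.
P(M+6) = C(5,3) × 0.3740^2 × 0.6260^3 = 10 × 0.139876 × 0.24531438 = 0.343136 (base)
P(M+2) = C(5,1) × 0.3740^4 × 0.6260^1 = 5 × 0.0195653 × 0.6260 = 0.061239
Relative intensity = 0.061239 / 0.343136 × 100 = 17.8

17.8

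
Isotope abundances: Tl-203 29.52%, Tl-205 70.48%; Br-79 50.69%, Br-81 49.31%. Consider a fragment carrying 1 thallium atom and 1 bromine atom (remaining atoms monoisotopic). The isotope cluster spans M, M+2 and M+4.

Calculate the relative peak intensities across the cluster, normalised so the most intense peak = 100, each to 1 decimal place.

29.8 : 100.0 : 69.1

Thallium pattern (n=1): 0.2952 : 0.7048
Bromine pattern (n=1): 0.5069 : 0.4931
Convolve the two distributions (both contribute in 2-u steps):
  M: 0.2952×0.5069 = 0.149637
  M+2: 0.2952×0.4931 + 0.7048×0.5069 = 0.502826
  M+4: 0.7048×0.4931 = 0.347537
Scale to base peak (0.502826) = 100: 29.8 : 100.0 : 69.1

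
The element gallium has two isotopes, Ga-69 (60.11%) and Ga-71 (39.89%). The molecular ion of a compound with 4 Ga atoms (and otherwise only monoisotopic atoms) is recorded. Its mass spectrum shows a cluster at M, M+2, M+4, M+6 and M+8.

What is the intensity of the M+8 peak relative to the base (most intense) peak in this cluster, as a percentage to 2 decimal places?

Binomial terms of (0.6011 + 0.3989)^4: M 0.1306, M+2 0.3465, M+4 0.3450, M+6 0.1526, M+8 0.0253 → M+2 is the base peak.
P(M+2) = C(4,1) × 0.6011^3 × 0.3989^1 = 4 × 0.21719018 × 0.3989 = 0.346549 (base)
P(M+8) = C(4,4) × 0.6011^0 × 0.3989^4 = 1 × 1.0000 × 0.02531956 = 0.025320
Relative intensity = 0.025320 / 0.346549 × 100 = 7.31

7.31%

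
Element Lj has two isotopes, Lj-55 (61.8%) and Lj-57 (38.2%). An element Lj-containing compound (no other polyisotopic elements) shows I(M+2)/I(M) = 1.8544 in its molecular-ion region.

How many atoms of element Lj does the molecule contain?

With n Lj atoms, P(M+2)/P(M) = C(n,1)·p^(n−1)q / p^n = n·q/p = n · 0.382/0.618.
n = 1.8544 × 0.618/0.382 = 3.00 ≈ 3

3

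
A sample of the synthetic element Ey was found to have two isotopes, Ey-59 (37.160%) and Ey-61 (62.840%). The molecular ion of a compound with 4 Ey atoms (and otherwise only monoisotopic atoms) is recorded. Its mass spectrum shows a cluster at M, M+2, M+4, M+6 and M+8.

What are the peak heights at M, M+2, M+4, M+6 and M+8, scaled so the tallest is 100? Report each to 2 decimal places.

Each Ey atom is independently Ey-59 (p = 0.37160) or Ey-61 (q = 0.62840); the cluster is the binomial expansion (p + q)^4.
P(M) = 0.37160^4 = 0.019068
P(M+2) = 4 × 0.37160^3 × 0.62840^1 = 0.128980
P(M+4) = 6 × 0.37160^2 × 0.62840^2 = 0.327171
P(M+6) = 4 × 0.37160^1 × 0.62840^3 = 0.368845
P(M+8) = 0.62840^4 = 0.155935
The M+6 peak is largest (0.368845); scaling to 100 gives 5.17 : 34.97 : 88.70 : 100.00 : 42.28.

5.17 : 34.97 : 88.70 : 100.00 : 42.28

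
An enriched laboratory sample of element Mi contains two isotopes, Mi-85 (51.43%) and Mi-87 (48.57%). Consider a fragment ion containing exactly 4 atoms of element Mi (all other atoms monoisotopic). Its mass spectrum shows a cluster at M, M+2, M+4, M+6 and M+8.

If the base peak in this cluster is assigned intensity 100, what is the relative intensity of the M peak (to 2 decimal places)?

(0.5143 + 0.4857)^4 gives M 0.0700, M+2 0.2643, M+4 0.3744, M+6 0.2357, M+8 0.0557; the largest is M+4.
P(M+4) = C(4,2) × 0.5143^2 × 0.4857^2 = 6 × 0.26450449 × 0.23590449 = 0.374387 (base)
P(M) = C(4,0) × 0.5143^4 × 0.4857^0 = 1 × 0.06996263 × 1.0000 = 0.069963
Relative intensity = 0.069963 / 0.374387 × 100 = 18.69

18.69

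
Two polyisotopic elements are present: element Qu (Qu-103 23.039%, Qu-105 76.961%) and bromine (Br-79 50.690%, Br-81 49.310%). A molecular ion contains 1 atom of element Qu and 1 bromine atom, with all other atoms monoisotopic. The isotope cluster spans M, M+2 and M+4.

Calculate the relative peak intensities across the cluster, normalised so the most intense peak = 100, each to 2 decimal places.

23.18 : 100.00 : 75.34

Element Qu pattern (n=1): 0.23039 : 0.76961
Bromine pattern (n=1): 0.5069 : 0.4931
Convolve the two distributions (both contribute in 2-u steps):
  M: 0.23039×0.5069 = 0.116785
  M+2: 0.23039×0.4931 + 0.76961×0.5069 = 0.503721
  M+4: 0.76961×0.4931 = 0.379495
Scale to base peak (0.503721) = 100: 23.18 : 100.00 : 75.34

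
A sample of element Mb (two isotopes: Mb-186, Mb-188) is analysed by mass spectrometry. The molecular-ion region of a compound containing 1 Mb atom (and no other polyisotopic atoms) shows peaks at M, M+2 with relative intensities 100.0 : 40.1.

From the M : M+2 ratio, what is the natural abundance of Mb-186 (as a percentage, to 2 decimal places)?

If p is the fraction of Mb that is Mb-186, then I(M+2)/I(M) = [C(1,1)·p^0·(1−p)] / p^1 = 1·(1−p)/p = 40.1/100.0 = 0.4010
(1−p)/p = 0.4010/1 = 0.4010  ⇒  p = 1/(1 + 0.4010) = 0.7138
Mb-186: 71.38%, Mb-188: 28.62%.

71.38%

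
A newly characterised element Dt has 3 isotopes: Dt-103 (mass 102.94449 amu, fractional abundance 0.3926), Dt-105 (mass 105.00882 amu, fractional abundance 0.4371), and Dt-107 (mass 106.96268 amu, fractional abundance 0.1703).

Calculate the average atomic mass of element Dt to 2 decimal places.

104.53 amu

Ar = Σ fᵢ·mᵢ = 0.3926 × 102.94449 + 0.4371 × 105.00882 + 0.1703 × 106.96268
= 40.416007 + 45.899355 + 18.215744 = 104.531106 amu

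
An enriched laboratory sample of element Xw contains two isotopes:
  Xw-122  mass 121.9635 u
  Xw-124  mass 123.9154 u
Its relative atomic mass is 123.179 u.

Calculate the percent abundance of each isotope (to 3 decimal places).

Xw-122: 37.727%, Xw-124: 62.273%

With x = fraction of Xw-122 (so Xw-124 is 1 − x):
121.9635·x + 123.9154·(1 − x) = 123.179
(121.9635 − 123.9154)·x = 123.179 − 123.9154
x = -0.7364 / -1.9519 = 0.37727 → 37.727% Xw-122, 62.273% Xw-124.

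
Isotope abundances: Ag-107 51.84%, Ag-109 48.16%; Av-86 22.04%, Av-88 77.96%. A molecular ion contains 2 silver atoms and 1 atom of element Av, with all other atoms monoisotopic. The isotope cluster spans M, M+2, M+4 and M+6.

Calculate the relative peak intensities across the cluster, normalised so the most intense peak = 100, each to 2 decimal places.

13.45 : 72.56 : 100.00 : 41.06

Silver pattern (n=2): 0.26873856 : 0.49932288 : 0.23193856
Element Av pattern (n=1): 0.2204 : 0.7796
Convolve the two distributions (both contribute in 2-u steps):
  M: 0.26873856×0.2204 = 0.059230
  M+2: 0.26873856×0.7796 + 0.49932288×0.2204 = 0.319559
  M+4: 0.49932288×0.7796 + 0.23193856×0.2204 = 0.440391
  M+6: 0.23193856×0.7796 = 0.180819
Scale to base peak (0.440391) = 100: 13.45 : 72.56 : 100.00 : 41.06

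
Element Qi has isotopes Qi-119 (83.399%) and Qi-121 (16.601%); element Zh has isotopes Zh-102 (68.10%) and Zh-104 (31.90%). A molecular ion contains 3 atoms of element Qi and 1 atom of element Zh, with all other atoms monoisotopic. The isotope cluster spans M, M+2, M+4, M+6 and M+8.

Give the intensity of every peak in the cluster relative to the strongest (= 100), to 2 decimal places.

93.84 : 100.00 : 37.41 : 5.97 : 0.35

Element Qi pattern (n=3): 0.58007284 : 0.34639945 : 0.06895259 : 0.00457512
Element Zh pattern (n=1): 0.6810 : 0.3190
Convolve the two distributions (both contribute in 2-u steps):
  M: 0.58007284×0.6810 = 0.395030
  M+2: 0.58007284×0.3190 + 0.34639945×0.6810 = 0.420941
  M+4: 0.34639945×0.3190 + 0.06895259×0.6810 = 0.157458
  M+6: 0.06895259×0.3190 + 0.00457512×0.6810 = 0.025112
  M+8: 0.00457512×0.3190 = 0.001459
Scale to base peak (0.420941) = 100: 93.84 : 100.00 : 37.41 : 5.97 : 0.35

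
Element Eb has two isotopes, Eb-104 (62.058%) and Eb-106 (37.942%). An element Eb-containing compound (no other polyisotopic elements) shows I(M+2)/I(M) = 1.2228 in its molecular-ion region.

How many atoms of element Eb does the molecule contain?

2

With n Eb atoms, P(M+2)/P(M) = C(n,1)·p^(n−1)q / p^n = n·q/p = n · 0.37942/0.62058.
n = 1.2228 × 0.62058/0.37942 = 2.00 ≈ 2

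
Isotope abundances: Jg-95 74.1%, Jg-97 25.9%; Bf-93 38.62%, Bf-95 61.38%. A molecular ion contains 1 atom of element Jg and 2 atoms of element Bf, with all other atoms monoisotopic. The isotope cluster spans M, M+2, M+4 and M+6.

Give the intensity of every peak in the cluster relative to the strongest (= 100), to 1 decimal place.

27.5 : 97.0 : 100.0 : 24.3

Element Jg pattern (n=1): 0.7410 : 0.2590
Element Bf pattern (n=2): 0.14915044 : 0.47409912 : 0.37675044
Convolve the two distributions (both contribute in 2-u steps):
  M: 0.7410×0.14915044 = 0.110520
  M+2: 0.7410×0.47409912 + 0.2590×0.14915044 = 0.389937
  M+4: 0.7410×0.37675044 + 0.2590×0.47409912 = 0.401964
  M+6: 0.2590×0.37675044 = 0.097578
Scale to base peak (0.401964) = 100: 27.5 : 97.0 : 100.0 : 24.3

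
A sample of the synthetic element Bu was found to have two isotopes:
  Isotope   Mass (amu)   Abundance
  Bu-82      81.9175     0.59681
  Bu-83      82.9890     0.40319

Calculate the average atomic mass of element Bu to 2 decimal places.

82.35 amu

Weight each isotope mass by its fractional abundance: 0.59681 × 81.9175 + 0.40319 × 82.9890
= 48.88918 + 33.46033 = 82.34951 amu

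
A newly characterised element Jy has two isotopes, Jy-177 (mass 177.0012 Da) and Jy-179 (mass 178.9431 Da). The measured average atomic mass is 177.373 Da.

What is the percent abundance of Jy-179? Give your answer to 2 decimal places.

19.15%

Writing the weighted mean with unknown fraction x of Jy-177:
177.0012·x + 178.9431·(1 − x) = 177.373
(177.0012 − 178.9431)·x = 177.373 − 178.9431
x = -1.5701 / -1.9419 = 0.80854 → 80.85% Jy-177, 19.15% Jy-179.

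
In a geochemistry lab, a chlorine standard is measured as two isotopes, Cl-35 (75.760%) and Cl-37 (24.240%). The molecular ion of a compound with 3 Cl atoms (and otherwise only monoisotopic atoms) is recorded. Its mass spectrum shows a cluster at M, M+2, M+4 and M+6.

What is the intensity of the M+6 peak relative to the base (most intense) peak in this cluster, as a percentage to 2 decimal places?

Term probabilities: M 0.4348, M+2 0.4174, M+4 0.1335, M+6 0.0142. Base peak = M.
P(M) = C(3,0) × 0.75760^3 × 0.24240^0 = 1 × 0.4348304 × 1.0000 = 0.434830 (base)
P(M+6) = C(3,3) × 0.75760^0 × 0.24240^3 = 1 × 1.0000 × 0.01424288 = 0.014243
Relative intensity = 0.014243 / 0.434830 × 100 = 3.28

3.28%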